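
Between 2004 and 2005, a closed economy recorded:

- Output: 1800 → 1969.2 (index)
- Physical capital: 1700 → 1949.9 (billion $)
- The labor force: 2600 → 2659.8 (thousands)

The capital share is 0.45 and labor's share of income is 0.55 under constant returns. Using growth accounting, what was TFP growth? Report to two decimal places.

Output growth = (1969.2 − 1800) / 1800 = 9.4%.
Physical capital growth = (1949.9 − 1700) / 1700 = 14.7%.
The labor force growth = (2659.8 − 2600) / 2600 = 2.3%.
Labor's share = 1 − 0.45 = 0.55.
Physical capital: 0.45 × 14.7 = 6.615 pp.
The labor force: 0.55 × 2.3 = 1.265 pp.
TFP growth = 9.4 − 7.88 = 1.52%.

1.52%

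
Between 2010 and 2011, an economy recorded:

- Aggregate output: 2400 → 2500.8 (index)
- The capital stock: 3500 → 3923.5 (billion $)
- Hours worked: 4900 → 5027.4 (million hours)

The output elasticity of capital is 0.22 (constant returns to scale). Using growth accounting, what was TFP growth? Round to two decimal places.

-0.49%

Aggregate output growth = (2500.8 − 2400) / 2400 = 4.2%.
The capital stock growth = (3923.5 − 3500) / 3500 = 12.1%.
Hours worked growth = (5027.4 − 4900) / 4900 = 2.6%.
Labor's share = 1 − 0.22 = 0.78.
The capital stock: 0.22 × 12.1 = 2.662 pp.
Hours worked: 0.78 × 2.6 = 2.028 pp.
TFP growth = 4.2 − 4.69 = -0.49%.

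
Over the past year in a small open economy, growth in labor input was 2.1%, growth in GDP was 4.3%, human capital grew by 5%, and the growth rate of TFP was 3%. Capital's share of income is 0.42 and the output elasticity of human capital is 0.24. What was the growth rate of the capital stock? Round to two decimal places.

Labor's share = 1 − 0.42 − 0.24 = 0.34.
gY = gA + 0.24×5 + 0.34×2.1 + 0.42×g.
0.42×g = 4.3 − 3 − 1.914 = -0.614.
g = -0.614 / 0.42 = -1.4619%.

-1.46%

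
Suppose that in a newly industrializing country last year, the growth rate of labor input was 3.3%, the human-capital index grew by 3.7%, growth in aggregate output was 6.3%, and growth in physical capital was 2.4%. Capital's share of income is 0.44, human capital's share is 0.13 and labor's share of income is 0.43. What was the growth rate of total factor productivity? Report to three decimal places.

Total factor productivity grew 3.344%.

Labor's share = 1 − 0.44 − 0.13 = 0.43.
Physical capital: 0.44 × 2.4 = 1.056 pp.
The human-capital index: 0.13 × 3.7 = 0.481 pp.
Labor input: 0.43 × 3.3 = 1.419 pp.
TFP growth = 6.3 − 2.956 = 3.344%.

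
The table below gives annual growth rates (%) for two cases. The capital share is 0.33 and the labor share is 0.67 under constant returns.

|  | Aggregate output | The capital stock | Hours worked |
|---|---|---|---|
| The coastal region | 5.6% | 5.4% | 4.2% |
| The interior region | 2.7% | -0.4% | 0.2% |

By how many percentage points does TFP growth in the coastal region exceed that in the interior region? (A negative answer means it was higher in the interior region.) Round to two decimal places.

-1.69 percentage points

Labor's share = 1 − 0.33 = 0.67.
The coastal region: TFP = 5.6 − 1.782 − 2.814 = 1.004%.
The interior region: TFP = 2.7 + 0.132 − 0.134 = 2.698%.
Difference = 1.004 − (2.698) = -1.694 pp.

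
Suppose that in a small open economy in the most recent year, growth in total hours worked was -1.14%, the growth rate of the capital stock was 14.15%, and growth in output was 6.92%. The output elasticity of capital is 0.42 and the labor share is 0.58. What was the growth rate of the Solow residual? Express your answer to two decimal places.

Labor's share = 1 − 0.42 = 0.58.
The capital stock: 0.42 × 14.15 = 5.943 pp.
Total hours worked: 0.58 × (-1.14) = -0.6612 pp.
TFP growth = 6.92 − 5.2818 = 1.6382%.

The Solow residual growth was 1.64%.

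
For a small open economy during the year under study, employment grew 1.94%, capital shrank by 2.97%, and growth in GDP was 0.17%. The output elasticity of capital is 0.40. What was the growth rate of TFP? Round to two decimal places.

0.19%

Labor's share = 1 − 0.4 = 0.6.
Capital: 0.4 × (-2.97) = -1.188 pp.
Employment: 0.6 × 1.94 = 1.164 pp.
TFP growth = 0.17 + 0.024 = 0.194%.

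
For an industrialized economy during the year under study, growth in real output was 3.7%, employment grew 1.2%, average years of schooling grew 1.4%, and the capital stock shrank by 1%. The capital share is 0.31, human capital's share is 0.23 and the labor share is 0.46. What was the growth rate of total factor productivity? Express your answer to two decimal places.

Total factor productivity growth was 3.14%.

Labor's share = 1 − 0.31 − 0.23 = 0.46.
The capital stock: 0.31 × (-1) = -0.31 pp.
Average years of schooling: 0.23 × 1.4 = 0.322 pp.
Employment: 0.46 × 1.2 = 0.552 pp.
TFP growth = 3.7 − 0.564 = 3.136%.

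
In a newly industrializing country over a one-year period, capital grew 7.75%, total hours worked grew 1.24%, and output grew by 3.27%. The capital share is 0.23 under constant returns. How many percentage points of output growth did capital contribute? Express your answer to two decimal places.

Contribution = share × growth = 0.23 × 7.75 = 1.7825 pp.

1.78 pp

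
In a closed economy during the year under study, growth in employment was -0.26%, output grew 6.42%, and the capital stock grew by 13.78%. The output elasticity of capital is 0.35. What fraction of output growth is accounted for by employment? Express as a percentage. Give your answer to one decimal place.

Labor's share = 1 − 0.35 = 0.65.
Employment contributed 0.65 × (-0.26) = -0.169 pp.
Share of growth = -0.169 / 6.42 × 100 = -2.632%.

Employment accounted for -2.6% of growth.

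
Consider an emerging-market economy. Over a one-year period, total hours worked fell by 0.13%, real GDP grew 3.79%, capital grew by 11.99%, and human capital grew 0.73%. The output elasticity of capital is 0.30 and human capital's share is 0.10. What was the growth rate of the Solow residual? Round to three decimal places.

The Solow residual growth was 0.198%.

Labor's share = 1 − 0.3 − 0.1 = 0.6.
Capital: 0.3 × 11.99 = 3.597 pp.
Human capital: 0.1 × 0.73 = 0.073 pp.
Total hours worked: 0.6 × (-0.13) = -0.078 pp.
TFP growth = 3.79 − 3.592 = 0.198%.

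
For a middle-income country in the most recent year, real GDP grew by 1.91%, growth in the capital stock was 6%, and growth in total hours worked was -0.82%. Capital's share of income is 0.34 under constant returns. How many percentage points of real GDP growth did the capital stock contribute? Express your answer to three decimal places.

Contribution = share × growth = 0.34 × 6 = 2.04 pp.

2.040 percentage points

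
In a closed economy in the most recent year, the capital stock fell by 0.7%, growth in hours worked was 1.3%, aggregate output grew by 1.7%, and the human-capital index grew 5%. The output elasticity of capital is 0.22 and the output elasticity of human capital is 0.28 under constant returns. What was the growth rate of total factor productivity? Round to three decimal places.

-0.196%

Labor's share = 1 − 0.22 − 0.28 = 0.5.
The capital stock: 0.22 × (-0.7) = -0.154 pp.
The human-capital index: 0.28 × 5 = 1.4 pp.
Hours worked: 0.5 × 1.3 = 0.65 pp.
TFP growth = 1.7 − 1.896 = -0.196%.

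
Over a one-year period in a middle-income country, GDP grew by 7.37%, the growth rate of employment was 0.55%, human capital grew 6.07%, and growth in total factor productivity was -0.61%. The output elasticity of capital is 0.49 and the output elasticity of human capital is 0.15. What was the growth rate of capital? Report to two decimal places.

14.02%

Labor's share = 1 − 0.49 − 0.15 = 0.36.
gY = gA + 0.15×6.07 + 0.36×0.55 + 0.49×g.
0.49×g = 7.37 + 0.61 − 1.1085 = 6.8715.
g = 6.8715 / 0.49 = 14.0235%.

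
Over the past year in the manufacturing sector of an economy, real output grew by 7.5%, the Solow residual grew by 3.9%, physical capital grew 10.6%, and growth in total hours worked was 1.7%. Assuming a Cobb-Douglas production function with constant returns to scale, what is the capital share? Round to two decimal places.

gY = gA + α·gK + (1−α)·gL, so gY − gA − gL = α(gK − gL).
7.5 − 3.9 − 1.7 = α × (10.6 − 1.7).
1.9 = 8.9 α, so α = 0.2135.

α = 0.21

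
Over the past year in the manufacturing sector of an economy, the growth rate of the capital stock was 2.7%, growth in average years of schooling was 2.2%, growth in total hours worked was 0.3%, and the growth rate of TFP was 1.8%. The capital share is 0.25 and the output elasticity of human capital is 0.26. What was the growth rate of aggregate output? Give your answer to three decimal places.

Labor's share = 1 − 0.25 − 0.26 = 0.49.
The capital stock: 0.25 × 2.7 = 0.675 pp.
Average years of schooling: 0.26 × 2.2 = 0.572 pp.
Total hours worked: 0.49 × 0.3 = 0.147 pp.
Output growth = 1.8 + 1.394 = 3.194%.

Aggregate output growth was 3.194%.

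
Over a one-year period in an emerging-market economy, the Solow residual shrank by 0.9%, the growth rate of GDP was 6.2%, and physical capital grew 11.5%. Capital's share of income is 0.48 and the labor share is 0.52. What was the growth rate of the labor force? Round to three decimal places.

Labor's share = 1 − 0.48 = 0.52.
gY = gA + 0.48×11.5 + 0.52×g.
0.52×g = 6.2 + 0.9 − 5.52 = 1.58.
g = 1.58 / 0.52 = 3.03846%.

The labor force grew 3.038%.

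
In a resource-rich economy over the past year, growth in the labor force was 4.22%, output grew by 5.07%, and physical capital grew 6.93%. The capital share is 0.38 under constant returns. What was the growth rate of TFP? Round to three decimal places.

Labor's share = 1 − 0.38 = 0.62.
Physical capital: 0.38 × 6.93 = 2.6334 pp.
The labor force: 0.62 × 4.22 = 2.6164 pp.
TFP growth = 5.07 − 5.2498 = -0.1798%.

-0.180%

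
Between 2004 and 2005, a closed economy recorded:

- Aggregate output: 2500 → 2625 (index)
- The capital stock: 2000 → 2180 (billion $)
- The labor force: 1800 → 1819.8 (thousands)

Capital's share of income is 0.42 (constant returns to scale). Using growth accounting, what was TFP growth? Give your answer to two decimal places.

Aggregate output growth = (2625 − 2500) / 2500 = 5%.
The capital stock growth = (2180 − 2000) / 2000 = 9%.
The labor force growth = (1819.8 − 1800) / 1800 = 1.1%.
Labor's share = 1 − 0.42 = 0.58.
The capital stock: 0.42 × 9 = 3.78 pp.
The labor force: 0.58 × 1.1 = 0.638 pp.
TFP growth = 5 − 4.418 = 0.582%.

0.58%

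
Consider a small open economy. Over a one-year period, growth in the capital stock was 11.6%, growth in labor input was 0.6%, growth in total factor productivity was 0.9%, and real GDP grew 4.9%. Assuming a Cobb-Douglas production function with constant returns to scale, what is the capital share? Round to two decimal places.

gY = gA + α·gK + (1−α)·gL, so gY − gA − gL = α(gK − gL).
4.9 − 0.9 − 0.6 = α × (11.6 − 0.6).
3.4 = 11 α, so α = 0.3091.

The capital share is 0.31.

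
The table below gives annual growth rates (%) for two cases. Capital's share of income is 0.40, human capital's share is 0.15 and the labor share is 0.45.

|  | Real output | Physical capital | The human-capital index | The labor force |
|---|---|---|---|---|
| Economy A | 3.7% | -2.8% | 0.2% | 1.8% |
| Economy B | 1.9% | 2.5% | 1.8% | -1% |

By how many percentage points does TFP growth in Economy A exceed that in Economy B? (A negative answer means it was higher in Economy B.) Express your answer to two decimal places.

Labor's share = 1 − 0.4 − 0.15 = 0.45.
Economy A: TFP = 3.7 + 1.12 − 0.03 − 0.81 = 3.98%.
Economy B: TFP = 1.9 − 1 − 0.27 + 0.45 = 1.08%.
Difference = 3.98 − (1.08) = 2.9 pp.

2.90 percentage points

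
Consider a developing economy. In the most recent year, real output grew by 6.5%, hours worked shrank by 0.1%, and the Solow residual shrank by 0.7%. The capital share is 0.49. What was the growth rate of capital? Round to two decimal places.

Labor's share = 1 − 0.49 = 0.51.
gY = gA + 0.51×(-0.1) + 0.49×g.
0.49×g = 6.5 + 0.7 + 0.051 = 7.251.
g = 7.251 / 0.49 = 14.798%.

14.80%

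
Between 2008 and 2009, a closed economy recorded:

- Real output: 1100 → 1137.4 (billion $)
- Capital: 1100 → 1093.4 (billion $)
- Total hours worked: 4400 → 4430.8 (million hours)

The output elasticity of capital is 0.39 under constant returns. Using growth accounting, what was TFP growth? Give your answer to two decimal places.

Real output growth = (1137.4 − 1100) / 1100 = 3.4%.
Capital growth = (1093.4 − 1100) / 1100 = -0.6%.
Total hours worked growth = (4430.8 − 4400) / 4400 = 0.7%.
Labor's share = 1 − 0.39 = 0.61.
Capital: 0.39 × (-0.6) = -0.234 pp.
Total hours worked: 0.61 × 0.7 = 0.427 pp.
TFP growth = 3.4 − 0.193 = 3.207%.

3.21%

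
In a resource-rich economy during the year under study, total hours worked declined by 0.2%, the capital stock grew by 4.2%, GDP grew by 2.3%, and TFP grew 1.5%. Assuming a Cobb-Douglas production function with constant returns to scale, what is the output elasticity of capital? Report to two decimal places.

The output elasticity of capital is 0.23.

gY = gA + α·gK + (1−α)·gL, so gY − gA − gL = α(gK − gL).
2.3 − 1.5 + 0.2 = α × (4.2 − (-0.2)).
1 = 4.4 α, so α = 0.2273.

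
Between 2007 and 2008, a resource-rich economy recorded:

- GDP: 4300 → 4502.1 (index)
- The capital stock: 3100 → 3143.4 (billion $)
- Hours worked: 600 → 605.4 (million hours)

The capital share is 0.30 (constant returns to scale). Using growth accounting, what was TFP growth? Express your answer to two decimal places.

TFP growth was 3.65%.

GDP growth = (4502.1 − 4300) / 4300 = 4.7%.
The capital stock growth = (3143.4 − 3100) / 3100 = 1.4%.
Hours worked growth = (605.4 − 600) / 600 = 0.9%.
Labor's share = 1 − 0.3 = 0.7.
The capital stock: 0.3 × 1.4 = 0.42 pp.
Hours worked: 0.7 × 0.9 = 0.63 pp.
TFP growth = 4.7 − 1.05 = 3.65%.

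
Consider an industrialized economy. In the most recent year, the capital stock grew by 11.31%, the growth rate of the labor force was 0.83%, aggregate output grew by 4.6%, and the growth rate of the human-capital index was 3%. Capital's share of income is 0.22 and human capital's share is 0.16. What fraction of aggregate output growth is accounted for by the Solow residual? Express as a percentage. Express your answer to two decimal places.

Labor's share = 1 − 0.22 − 0.16 = 0.62.
The capital stock: 0.22 × 11.31 = 2.4882 pp.
The human-capital index: 0.16 × 3 = 0.48 pp.
The labor force: 0.62 × 0.83 = 0.5146 pp.
TFP growth = 4.6 − 3.4828 = 1.1172%.
TFP share of growth = 1.1172 / 4.6 × 100 = 24.287%.

The Solow residual accounted for 24.29% of growth.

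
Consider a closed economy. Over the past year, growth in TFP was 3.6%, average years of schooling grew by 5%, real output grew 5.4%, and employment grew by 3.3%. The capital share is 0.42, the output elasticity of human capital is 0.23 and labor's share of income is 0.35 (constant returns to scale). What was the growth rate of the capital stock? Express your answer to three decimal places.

Labor's share = 1 − 0.42 − 0.23 = 0.35.
gY = gA + 0.23×5 + 0.35×3.3 + 0.42×g.
0.42×g = 5.4 − 3.6 − 2.305 = -0.505.
g = -0.505 / 0.42 = -1.20238%.

-1.202%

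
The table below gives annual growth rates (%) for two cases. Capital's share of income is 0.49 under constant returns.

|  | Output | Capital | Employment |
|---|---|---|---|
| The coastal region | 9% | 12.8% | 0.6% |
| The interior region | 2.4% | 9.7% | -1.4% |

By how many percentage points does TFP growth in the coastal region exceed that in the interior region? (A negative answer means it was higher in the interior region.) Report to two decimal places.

Labor's share = 1 − 0.49 = 0.51.
The coastal region: TFP = 9 − 6.272 − 0.306 = 2.422%.
The interior region: TFP = 2.4 − 4.753 + 0.714 = -1.639%.
Difference = 2.422 − (-1.639) = 4.061 pp.

4.06 percentage points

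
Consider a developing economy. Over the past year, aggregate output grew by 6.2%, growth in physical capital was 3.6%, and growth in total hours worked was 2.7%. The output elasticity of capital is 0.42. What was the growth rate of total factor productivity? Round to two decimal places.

Labor's share = 1 − 0.42 = 0.58.
Physical capital: 0.42 × 3.6 = 1.512 pp.
Total hours worked: 0.58 × 2.7 = 1.566 pp.
TFP growth = 6.2 − 3.078 = 3.122%.

3.12%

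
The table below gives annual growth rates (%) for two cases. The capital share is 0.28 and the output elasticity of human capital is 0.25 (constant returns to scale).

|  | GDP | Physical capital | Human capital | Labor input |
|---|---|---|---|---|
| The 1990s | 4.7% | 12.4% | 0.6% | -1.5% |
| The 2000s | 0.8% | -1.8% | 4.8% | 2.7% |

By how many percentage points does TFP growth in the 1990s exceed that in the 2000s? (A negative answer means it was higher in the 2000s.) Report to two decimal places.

Labor's share = 1 − 0.28 − 0.25 = 0.47.
The 1990s: TFP = 4.7 − 3.472 − 0.15 + 0.705 = 1.783%.
The 2000s: TFP = 0.8 + 0.504 − 1.2 − 1.269 = -1.165%.
Difference = 1.783 − (-1.165) = 2.948 pp.

2.95 percentage points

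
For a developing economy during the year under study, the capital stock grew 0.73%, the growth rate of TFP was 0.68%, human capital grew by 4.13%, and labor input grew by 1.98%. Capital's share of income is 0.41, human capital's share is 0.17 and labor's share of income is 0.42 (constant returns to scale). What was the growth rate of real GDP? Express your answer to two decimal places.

Labor's share = 1 − 0.41 − 0.17 = 0.42.
The capital stock: 0.41 × 0.73 = 0.2993 pp.
Human capital: 0.17 × 4.13 = 0.7021 pp.
Labor input: 0.42 × 1.98 = 0.8316 pp.
Output growth = 0.68 + 1.833 = 2.513%.

Real GDP growth was 2.51%.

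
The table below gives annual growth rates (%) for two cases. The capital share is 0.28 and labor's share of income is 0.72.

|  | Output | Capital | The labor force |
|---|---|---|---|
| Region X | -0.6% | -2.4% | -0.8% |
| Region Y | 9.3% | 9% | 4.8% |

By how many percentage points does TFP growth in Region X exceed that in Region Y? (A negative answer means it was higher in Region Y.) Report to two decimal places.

Labor's share = 1 − 0.28 = 0.72.
Region X: TFP = -0.6 + 0.672 + 0.576 = 0.648%.
Region Y: TFP = 9.3 − 2.52 − 3.456 = 3.324%.
Difference = 0.648 − (3.324) = -2.676 pp.

-2.68 percentage points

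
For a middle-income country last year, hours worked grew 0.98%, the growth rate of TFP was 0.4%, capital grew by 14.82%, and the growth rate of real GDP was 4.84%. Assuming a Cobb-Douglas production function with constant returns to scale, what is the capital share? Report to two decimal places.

The capital share is 0.25.

gY = gA + α·gK + (1−α)·gL, so gY − gA − gL = α(gK − gL).
4.84 − 0.4 − 0.98 = α × (14.82 − 0.98).
3.46 = 13.84 α, so α = 0.25.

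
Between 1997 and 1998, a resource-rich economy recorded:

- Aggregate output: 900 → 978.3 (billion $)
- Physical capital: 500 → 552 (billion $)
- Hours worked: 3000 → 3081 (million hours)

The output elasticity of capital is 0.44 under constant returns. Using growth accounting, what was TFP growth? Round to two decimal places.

2.61%

Aggregate output growth = (978.3 − 900) / 900 = 8.7%.
Physical capital growth = (552 − 500) / 500 = 10.4%.
Hours worked growth = (3081 − 3000) / 3000 = 2.7%.
Labor's share = 1 − 0.44 = 0.56.
Physical capital: 0.44 × 10.4 = 4.576 pp.
Hours worked: 0.56 × 2.7 = 1.512 pp.
TFP growth = 8.7 − 6.088 = 2.612%.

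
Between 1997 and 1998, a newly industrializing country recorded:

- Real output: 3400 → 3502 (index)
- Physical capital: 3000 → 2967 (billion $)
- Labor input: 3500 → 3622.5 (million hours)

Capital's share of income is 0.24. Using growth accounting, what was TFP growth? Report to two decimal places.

0.60%

Real output growth = (3502 − 3400) / 3400 = 3%.
Physical capital growth = (2967 − 3000) / 3000 = -1.1%.
Labor input growth = (3622.5 − 3500) / 3500 = 3.5%.
Labor's share = 1 − 0.24 = 0.76.
Physical capital: 0.24 × (-1.1) = -0.264 pp.
Labor input: 0.76 × 3.5 = 2.66 pp.
TFP growth = 3 − 2.396 = 0.604%.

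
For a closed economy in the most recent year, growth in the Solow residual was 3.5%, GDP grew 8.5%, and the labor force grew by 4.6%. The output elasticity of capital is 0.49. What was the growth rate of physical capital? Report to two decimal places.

5.42%

Labor's share = 1 − 0.49 = 0.51.
gY = gA + 0.51×4.6 + 0.49×g.
0.49×g = 8.5 − 3.5 − 2.346 = 2.654.
g = 2.654 / 0.49 = 5.4163%.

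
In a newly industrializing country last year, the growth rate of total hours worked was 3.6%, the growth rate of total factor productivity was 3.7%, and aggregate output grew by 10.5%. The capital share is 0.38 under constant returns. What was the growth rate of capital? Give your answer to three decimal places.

Capital grew 12.021%.

Labor's share = 1 − 0.38 = 0.62.
gY = gA + 0.62×3.6 + 0.38×g.
0.38×g = 10.5 − 3.7 − 2.232 = 4.568.
g = 4.568 / 0.38 = 12.02105%.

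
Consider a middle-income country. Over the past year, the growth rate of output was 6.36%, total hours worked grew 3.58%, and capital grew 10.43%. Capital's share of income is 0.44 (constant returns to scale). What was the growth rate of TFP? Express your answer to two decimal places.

-0.23%

Labor's share = 1 − 0.44 = 0.56.
Capital: 0.44 × 10.43 = 4.5892 pp.
Total hours worked: 0.56 × 3.58 = 2.0048 pp.
TFP growth = 6.36 − 6.594 = -0.234%.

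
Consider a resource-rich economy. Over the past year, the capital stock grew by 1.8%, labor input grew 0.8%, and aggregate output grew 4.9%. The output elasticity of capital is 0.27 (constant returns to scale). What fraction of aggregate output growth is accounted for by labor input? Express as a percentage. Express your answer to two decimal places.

11.92%

Labor's share = 1 − 0.27 = 0.73.
Labor input contributed 0.73 × 0.8 = 0.584 pp.
Share of growth = 0.584 / 4.9 × 100 = 11.9184%.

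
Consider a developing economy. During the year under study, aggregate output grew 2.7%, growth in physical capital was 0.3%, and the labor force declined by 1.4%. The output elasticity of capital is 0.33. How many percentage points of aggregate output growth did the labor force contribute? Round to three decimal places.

-0.938 pp

Labor's share = 1 − 0.33 = 0.67.
Contribution = share × growth = 0.67 × (-1.4) = -0.938 pp.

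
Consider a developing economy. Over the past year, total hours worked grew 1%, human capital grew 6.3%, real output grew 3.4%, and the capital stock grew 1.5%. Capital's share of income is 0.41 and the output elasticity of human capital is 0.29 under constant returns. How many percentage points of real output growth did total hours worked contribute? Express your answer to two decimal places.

Labor's share = 1 − 0.41 − 0.29 = 0.3.
Contribution = share × growth = 0.3 × 1 = 0.3 pp.

0.30 percentage points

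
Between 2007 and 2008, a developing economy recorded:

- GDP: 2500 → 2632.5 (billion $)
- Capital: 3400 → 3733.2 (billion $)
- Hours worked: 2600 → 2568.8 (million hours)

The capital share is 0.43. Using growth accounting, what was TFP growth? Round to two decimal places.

GDP growth = (2632.5 − 2500) / 2500 = 5.3%.
Capital growth = (3733.2 − 3400) / 3400 = 9.8%.
Hours worked growth = (2568.8 − 2600) / 2600 = -1.2%.
Labor's share = 1 − 0.43 = 0.57.
Capital: 0.43 × 9.8 = 4.214 pp.
Hours worked: 0.57 × (-1.2) = -0.684 pp.
TFP growth = 5.3 − 3.53 = 1.77%.

1.77%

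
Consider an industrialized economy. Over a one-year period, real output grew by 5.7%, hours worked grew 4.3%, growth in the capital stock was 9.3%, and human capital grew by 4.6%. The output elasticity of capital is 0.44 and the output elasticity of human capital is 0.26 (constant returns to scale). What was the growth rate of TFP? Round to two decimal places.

-0.88%

Labor's share = 1 − 0.44 − 0.26 = 0.3.
The capital stock: 0.44 × 9.3 = 4.092 pp.
Human capital: 0.26 × 4.6 = 1.196 pp.
Hours worked: 0.3 × 4.3 = 1.29 pp.
TFP growth = 5.7 − 6.578 = -0.878%.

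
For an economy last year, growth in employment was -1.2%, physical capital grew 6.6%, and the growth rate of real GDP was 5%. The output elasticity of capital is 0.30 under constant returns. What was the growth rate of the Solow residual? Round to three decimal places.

The Solow residual growth was 3.860%.

Labor's share = 1 − 0.3 = 0.7.
Physical capital: 0.3 × 6.6 = 1.98 pp.
Employment: 0.7 × (-1.2) = -0.84 pp.
TFP growth = 5 − 1.14 = 3.86%.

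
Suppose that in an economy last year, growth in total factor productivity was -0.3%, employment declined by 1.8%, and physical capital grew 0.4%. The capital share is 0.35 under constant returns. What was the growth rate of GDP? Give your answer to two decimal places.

Labor's share = 1 − 0.35 = 0.65.
Physical capital: 0.35 × 0.4 = 0.14 pp.
Employment: 0.65 × (-1.8) = -1.17 pp.
Output growth = -0.3 + (-1.03) = -1.33%.

-1.33%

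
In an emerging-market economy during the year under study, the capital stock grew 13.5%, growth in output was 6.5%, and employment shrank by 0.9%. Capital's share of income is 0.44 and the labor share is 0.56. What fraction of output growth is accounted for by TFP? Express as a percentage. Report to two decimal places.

Labor's share = 1 − 0.44 = 0.56.
The capital stock: 0.44 × 13.5 = 5.94 pp.
Employment: 0.56 × (-0.9) = -0.504 pp.
TFP growth = 6.5 − 5.436 = 1.064%.
TFP share of growth = 1.064 / 6.5 × 100 = 16.3692%.

16.37%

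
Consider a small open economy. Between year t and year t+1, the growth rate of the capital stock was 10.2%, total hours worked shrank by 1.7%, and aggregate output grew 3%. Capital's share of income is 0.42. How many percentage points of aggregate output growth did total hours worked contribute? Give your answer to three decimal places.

-0.986 percentage points

Labor's share = 1 − 0.42 = 0.58.
Contribution = share × growth = 0.58 × (-1.7) = -0.986 pp.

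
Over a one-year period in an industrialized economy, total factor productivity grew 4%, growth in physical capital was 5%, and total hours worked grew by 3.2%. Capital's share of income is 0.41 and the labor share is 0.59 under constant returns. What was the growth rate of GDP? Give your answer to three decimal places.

7.938%

Labor's share = 1 − 0.41 = 0.59.
Physical capital: 0.41 × 5 = 2.05 pp.
Total hours worked: 0.59 × 3.2 = 1.888 pp.
Output growth = 4 + 3.938 = 7.938%.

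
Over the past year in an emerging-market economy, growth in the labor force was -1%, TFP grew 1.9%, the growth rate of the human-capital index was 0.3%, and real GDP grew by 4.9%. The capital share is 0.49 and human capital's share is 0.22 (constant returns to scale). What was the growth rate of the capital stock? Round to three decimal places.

6.580%

Labor's share = 1 − 0.49 − 0.22 = 0.29.
gY = gA + 0.22×0.3 + 0.29×(-1) + 0.49×g.
0.49×g = 4.9 − 1.9 + 0.224 = 3.224.
g = 3.224 / 0.49 = 6.57959%.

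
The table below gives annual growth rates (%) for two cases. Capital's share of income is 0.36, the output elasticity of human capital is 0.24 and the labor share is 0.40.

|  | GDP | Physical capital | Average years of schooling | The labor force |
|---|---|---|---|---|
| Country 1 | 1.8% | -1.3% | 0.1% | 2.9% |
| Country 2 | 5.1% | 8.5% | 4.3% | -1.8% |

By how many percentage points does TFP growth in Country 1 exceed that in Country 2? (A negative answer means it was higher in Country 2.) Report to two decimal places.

Labor's share = 1 − 0.36 − 0.24 = 0.4.
Country 1: TFP = 1.8 + 0.468 − 0.024 − 1.16 = 1.084%.
Country 2: TFP = 5.1 − 3.06 − 1.032 + 0.72 = 1.728%.
Difference = 1.084 − (1.728) = -0.644 pp.

-0.64 percentage points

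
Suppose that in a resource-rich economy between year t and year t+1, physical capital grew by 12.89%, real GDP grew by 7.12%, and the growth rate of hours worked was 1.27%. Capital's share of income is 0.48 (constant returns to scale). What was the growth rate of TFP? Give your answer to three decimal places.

0.272%

Labor's share = 1 − 0.48 = 0.52.
Physical capital: 0.48 × 12.89 = 6.1872 pp.
Hours worked: 0.52 × 1.27 = 0.6604 pp.
TFP growth = 7.12 − 6.8476 = 0.2724%.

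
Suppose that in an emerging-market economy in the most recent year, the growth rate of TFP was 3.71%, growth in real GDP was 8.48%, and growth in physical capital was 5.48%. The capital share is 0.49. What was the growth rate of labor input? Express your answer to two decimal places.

4.09%

Labor's share = 1 − 0.49 = 0.51.
gY = gA + 0.49×5.48 + 0.51×g.
0.51×g = 8.48 − 3.71 − 2.6852 = 2.0848.
g = 2.0848 / 0.51 = 4.0878%.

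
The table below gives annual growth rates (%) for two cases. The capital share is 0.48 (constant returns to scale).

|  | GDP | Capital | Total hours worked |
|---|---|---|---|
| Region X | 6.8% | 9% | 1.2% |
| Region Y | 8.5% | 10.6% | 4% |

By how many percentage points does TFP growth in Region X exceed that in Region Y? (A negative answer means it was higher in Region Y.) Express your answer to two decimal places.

Labor's share = 1 − 0.48 = 0.52.
Region X: TFP = 6.8 − 4.32 − 0.624 = 1.856%.
Region Y: TFP = 8.5 − 5.088 − 2.08 = 1.332%.
Difference = 1.856 − (1.332) = 0.524 pp.

0.52 percentage points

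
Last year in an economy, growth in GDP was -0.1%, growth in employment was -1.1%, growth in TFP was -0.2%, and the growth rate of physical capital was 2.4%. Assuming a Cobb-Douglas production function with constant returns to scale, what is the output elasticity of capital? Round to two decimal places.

The output elasticity of capital is 0.34.

gY = gA + α·gK + (1−α)·gL, so gY − gA − gL = α(gK − gL).
-0.1 + 0.2 + 1.1 = α × (2.4 − (-1.1)).
1.2 = 3.5 α, so α = 0.3429.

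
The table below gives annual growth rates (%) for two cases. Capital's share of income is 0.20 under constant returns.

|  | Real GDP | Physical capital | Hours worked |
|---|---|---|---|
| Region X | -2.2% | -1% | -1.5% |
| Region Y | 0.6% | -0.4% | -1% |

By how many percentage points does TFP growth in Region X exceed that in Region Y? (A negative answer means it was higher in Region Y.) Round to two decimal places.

-2.28 percentage points

Labor's share = 1 − 0.2 = 0.8.
Region X: TFP = -2.2 + 0.2 + 1.2 = -0.8%.
Region Y: TFP = 0.6 + 0.08 + 0.8 = 1.48%.
Difference = -0.8 − (1.48) = -2.28 pp.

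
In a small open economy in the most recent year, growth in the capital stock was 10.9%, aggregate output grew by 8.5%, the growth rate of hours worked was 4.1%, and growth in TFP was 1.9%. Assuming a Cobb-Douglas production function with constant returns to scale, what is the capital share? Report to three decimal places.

The capital share is 0.368.

gY = gA + α·gK + (1−α)·gL, so gY − gA − gL = α(gK − gL).
8.5 − 1.9 − 4.1 = α × (10.9 − 4.1).
2.5 = 6.8 α, so α = 0.36765.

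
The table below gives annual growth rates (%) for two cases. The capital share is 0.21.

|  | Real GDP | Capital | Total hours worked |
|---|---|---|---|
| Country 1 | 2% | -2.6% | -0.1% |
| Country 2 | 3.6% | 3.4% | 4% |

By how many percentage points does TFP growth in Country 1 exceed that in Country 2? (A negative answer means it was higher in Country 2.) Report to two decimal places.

Labor's share = 1 − 0.21 = 0.79.
Country 1: TFP = 2 + 0.546 + 0.079 = 2.625%.
Country 2: TFP = 3.6 − 0.714 − 3.16 = -0.274%.
Difference = 2.625 − (-0.274) = 2.899 pp.

2.90 percentage points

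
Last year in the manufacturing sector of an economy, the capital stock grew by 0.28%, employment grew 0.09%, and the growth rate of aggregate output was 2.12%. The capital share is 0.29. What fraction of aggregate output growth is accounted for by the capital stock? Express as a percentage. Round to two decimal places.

The capital stock contributed 0.29 × 0.28 = 0.0812 pp.
Share of growth = 0.0812 / 2.12 × 100 = 3.8302%.

3.83%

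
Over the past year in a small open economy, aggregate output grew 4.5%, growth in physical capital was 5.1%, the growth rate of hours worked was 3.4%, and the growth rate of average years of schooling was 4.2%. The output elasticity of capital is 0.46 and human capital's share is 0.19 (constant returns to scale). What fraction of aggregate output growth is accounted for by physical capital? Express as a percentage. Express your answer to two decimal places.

52.13%

Physical capital contributed 0.46 × 5.1 = 2.346 pp.
Share of growth = 2.346 / 4.5 × 100 = 52.1333%.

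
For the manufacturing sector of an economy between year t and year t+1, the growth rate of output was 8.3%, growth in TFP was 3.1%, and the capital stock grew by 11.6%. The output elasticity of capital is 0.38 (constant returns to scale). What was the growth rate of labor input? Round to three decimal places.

Labor input grew 1.277%.

Labor's share = 1 − 0.38 = 0.62.
gY = gA + 0.38×11.6 + 0.62×g.
0.62×g = 8.3 − 3.1 − 4.408 = 0.792.
g = 0.792 / 0.62 = 1.27742%.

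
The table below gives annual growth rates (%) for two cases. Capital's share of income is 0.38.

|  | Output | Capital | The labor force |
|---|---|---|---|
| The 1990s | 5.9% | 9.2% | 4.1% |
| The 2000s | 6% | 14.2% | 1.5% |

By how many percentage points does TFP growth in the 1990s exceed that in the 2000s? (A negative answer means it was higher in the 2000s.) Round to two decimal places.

Labor's share = 1 − 0.38 = 0.62.
The 1990s: TFP = 5.9 − 3.496 − 2.542 = -0.138%.
The 2000s: TFP = 6 − 5.396 − 0.93 = -0.326%.
Difference = -0.138 − (-0.326) = 0.188 pp.

0.19 percentage points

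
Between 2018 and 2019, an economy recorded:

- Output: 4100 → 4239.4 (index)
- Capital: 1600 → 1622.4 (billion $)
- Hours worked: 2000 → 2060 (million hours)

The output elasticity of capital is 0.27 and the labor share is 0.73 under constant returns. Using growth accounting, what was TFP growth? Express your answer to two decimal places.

TFP growth was 0.83%.

Output growth = (4239.4 − 4100) / 4100 = 3.4%.
Capital growth = (1622.4 − 1600) / 1600 = 1.4%.
Hours worked growth = (2060 − 2000) / 2000 = 3%.
Labor's share = 1 − 0.27 = 0.73.
Capital: 0.27 × 1.4 = 0.378 pp.
Hours worked: 0.73 × 3 = 2.19 pp.
TFP growth = 3.4 − 2.568 = 0.832%.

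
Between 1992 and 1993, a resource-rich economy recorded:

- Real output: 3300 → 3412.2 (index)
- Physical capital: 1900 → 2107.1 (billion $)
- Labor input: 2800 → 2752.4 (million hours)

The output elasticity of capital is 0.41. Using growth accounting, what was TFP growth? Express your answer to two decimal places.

-0.07%

Real output growth = (3412.2 − 3300) / 3300 = 3.4%.
Physical capital growth = (2107.1 − 1900) / 1900 = 10.9%.
Labor input growth = (2752.4 − 2800) / 2800 = -1.7%.
Labor's share = 1 − 0.41 = 0.59.
Physical capital: 0.41 × 10.9 = 4.469 pp.
Labor input: 0.59 × (-1.7) = -1.003 pp.
TFP growth = 3.4 − 3.466 = -0.066%.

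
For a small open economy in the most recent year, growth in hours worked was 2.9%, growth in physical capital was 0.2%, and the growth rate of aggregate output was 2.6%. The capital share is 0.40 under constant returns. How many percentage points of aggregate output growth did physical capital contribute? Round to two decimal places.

Contribution = share × growth = 0.4 × 0.2 = 0.08 pp.

0.08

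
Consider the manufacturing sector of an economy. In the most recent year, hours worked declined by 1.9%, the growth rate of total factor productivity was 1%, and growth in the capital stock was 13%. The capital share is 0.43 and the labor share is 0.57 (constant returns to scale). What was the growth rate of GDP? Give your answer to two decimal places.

Labor's share = 1 − 0.43 = 0.57.
The capital stock: 0.43 × 13 = 5.59 pp.
Hours worked: 0.57 × (-1.9) = -1.083 pp.
Output growth = 1 + 4.507 = 5.507%.

5.51%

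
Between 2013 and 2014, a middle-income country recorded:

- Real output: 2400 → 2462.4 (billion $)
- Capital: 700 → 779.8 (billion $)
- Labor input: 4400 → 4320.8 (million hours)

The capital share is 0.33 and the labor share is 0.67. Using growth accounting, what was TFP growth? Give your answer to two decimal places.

TFP growth was 0.04%.

Real output growth = (2462.4 − 2400) / 2400 = 2.6%.
Capital growth = (779.8 − 700) / 700 = 11.4%.
Labor input growth = (4320.8 − 4400) / 4400 = -1.8%.
Labor's share = 1 − 0.33 = 0.67.
Capital: 0.33 × 11.4 = 3.762 pp.
Labor input: 0.67 × (-1.8) = -1.206 pp.
TFP growth = 2.6 − 2.556 = 0.044%.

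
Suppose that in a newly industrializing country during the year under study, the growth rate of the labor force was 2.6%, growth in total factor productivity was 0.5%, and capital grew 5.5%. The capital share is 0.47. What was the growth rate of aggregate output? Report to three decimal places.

4.463%

Labor's share = 1 − 0.47 = 0.53.
Capital: 0.47 × 5.5 = 2.585 pp.
The labor force: 0.53 × 2.6 = 1.378 pp.
Output growth = 0.5 + 3.963 = 4.463%.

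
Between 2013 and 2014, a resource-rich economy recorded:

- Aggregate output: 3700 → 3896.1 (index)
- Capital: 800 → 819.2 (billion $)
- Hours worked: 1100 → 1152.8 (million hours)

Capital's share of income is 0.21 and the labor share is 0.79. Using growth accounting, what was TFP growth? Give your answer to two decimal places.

1.00%

Aggregate output growth = (3896.1 − 3700) / 3700 = 5.3%.
Capital growth = (819.2 − 800) / 800 = 2.4%.
Hours worked growth = (1152.8 − 1100) / 1100 = 4.8%.
Labor's share = 1 − 0.21 = 0.79.
Capital: 0.21 × 2.4 = 0.504 pp.
Hours worked: 0.79 × 4.8 = 3.792 pp.
TFP growth = 5.3 − 4.296 = 1.004%.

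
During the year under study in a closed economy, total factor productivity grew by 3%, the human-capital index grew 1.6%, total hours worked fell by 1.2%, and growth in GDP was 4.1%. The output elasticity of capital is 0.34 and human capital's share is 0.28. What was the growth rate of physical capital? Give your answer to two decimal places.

Physical capital grew 3.26%.

Labor's share = 1 − 0.34 − 0.28 = 0.38.
gY = gA + 0.28×1.6 + 0.38×(-1.2) + 0.34×g.
0.34×g = 4.1 − 3 + 0.008 = 1.108.
g = 1.108 / 0.34 = 3.2588%.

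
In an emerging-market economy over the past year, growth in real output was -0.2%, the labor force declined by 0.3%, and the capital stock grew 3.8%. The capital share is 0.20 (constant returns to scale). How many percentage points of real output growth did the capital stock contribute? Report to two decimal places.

Contribution = share × growth = 0.2 × 3.8 = 0.76 pp.

0.76 pp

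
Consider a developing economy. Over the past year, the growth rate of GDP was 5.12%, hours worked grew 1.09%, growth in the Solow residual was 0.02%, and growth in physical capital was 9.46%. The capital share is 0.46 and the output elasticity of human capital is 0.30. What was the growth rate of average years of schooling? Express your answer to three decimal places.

Labor's share = 1 − 0.46 − 0.3 = 0.24.
gY = gA + 0.46×9.46 + 0.24×1.09 + 0.3×g.
0.3×g = 5.12 − 0.02 − 4.6132 = 0.4868.
g = 0.4868 / 0.3 = 1.62267%.

1.623%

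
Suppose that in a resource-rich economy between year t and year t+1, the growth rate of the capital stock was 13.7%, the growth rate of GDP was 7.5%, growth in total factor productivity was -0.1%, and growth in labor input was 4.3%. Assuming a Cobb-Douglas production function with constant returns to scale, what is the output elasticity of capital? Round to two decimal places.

gY = gA + α·gK + (1−α)·gL, so gY − gA − gL = α(gK − gL).
7.5 + 0.1 − 4.3 = α × (13.7 − 4.3).
3.3 = 9.4 α, so α = 0.3511.

0.35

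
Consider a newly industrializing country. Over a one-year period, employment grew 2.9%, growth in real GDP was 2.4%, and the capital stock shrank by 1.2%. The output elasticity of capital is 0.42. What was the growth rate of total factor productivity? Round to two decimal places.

Labor's share = 1 − 0.42 = 0.58.
The capital stock: 0.42 × (-1.2) = -0.504 pp.
Employment: 0.58 × 2.9 = 1.682 pp.
TFP growth = 2.4 − 1.178 = 1.222%.

1.22%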